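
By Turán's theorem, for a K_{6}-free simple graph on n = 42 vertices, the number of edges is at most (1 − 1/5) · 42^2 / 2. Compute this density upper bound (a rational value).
Turán density bound = (4/5) · 42^2/2 = 3528/5 ≈ 705.6

Turán's theorem: ex(n, K_{r+1}) is achieved by the complete r-partite Turán graph T(n, r) with parts as balanced as possible, and is at most (1 − 1/r) · n^2/2. For r = 5, n = 42: the density bound is (4/5) · 1764/2 = 3528/5 ≈ 705.6. The integer-valued extremum is e(T(42, 5)) = 705, which is strictly less than the density bound 3528/5 since 5 ∤ 42 (the parts of T(42, 5) cannot all be equal).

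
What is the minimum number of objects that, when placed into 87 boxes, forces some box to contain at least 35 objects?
n = (35 − 1)·87 + 1 = 2959

By the generalised pigeonhole principle, to guarantee some box contains ≥ r objects we need more than (r − 1) · k objects total. Threshold: n = (r − 1) · k + 1. With r = 35 and k = 87: n = 34 · 87 + 1 = 2958 + 1 = 2959. For n = 2958 = 34 · 87, we can put exactly 34 objects in every box, avoiding 35 in any single one — so 2959 is tight.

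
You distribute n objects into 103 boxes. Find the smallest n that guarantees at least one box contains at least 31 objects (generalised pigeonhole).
n = (31 − 1)·103 + 1 = 3091

By the generalised pigeonhole principle, to guarantee some box contains ≥ r objects we need more than (r − 1) · k objects total. Threshold: n = (r − 1) · k + 1. With r = 31 and k = 103: n = 30 · 103 + 1 = 3090 + 1 = 3091. For n = 3090 = 30 · 103, we can put exactly 30 objects in every box, avoiding 31 in any single one — so 3091 is tight.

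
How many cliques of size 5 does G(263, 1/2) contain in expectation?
E[# K_5] = C(263, 5) · (1/2)^C(5, 2) = 10092282837 / 2^10 ≈ 9855744.958008

For each 5-subset S of vertices (there are C(263, 5) = 10092282837 such S), let X_S = 1 if S induces a K_5 (all C(5, 2) = 10 edges present). Then P(X_S = 1) = (1/2)^10 = 1/1024. By linearity of expectation, E[# K_5] = C(263, 5) · (1/2)^10 = 10092282837 / 1024 ≈ 9855744.958008.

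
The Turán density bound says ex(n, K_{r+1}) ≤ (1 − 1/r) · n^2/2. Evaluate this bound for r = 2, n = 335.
Turán density bound = (1/2) · 335^2/2 = 112225/4 ≈ 28056.25

Turán's theorem: ex(n, K_{r+1}) is achieved by the complete r-partite Turán graph T(n, r) with parts as balanced as possible, and is at most (1 − 1/r) · n^2/2. For r = 2, n = 335: the density bound is (1/2) · 112225/2 = 112225/4 ≈ 28056.25. The integer-valued extremum is e(T(335, 2)) = 28056, which is strictly less than the density bound 112225/4 since 2 ∤ 335 (the parts of T(335, 2) cannot all be equal).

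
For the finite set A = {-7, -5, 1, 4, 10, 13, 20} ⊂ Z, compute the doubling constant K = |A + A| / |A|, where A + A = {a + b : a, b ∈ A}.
K = |A + A| / |A| = 25/7

Enumerate A + A = {a + b : a, b ∈ A}. With |A| = 7, there are |A|^2 = 49 ordered sum pairs; collecting distinct values, A + A = {-14, -12, -10, -6, -4, -3, -1, 2, 3, 5, 6, 8, 11, 13, 14, 15, 17, 20, 21, 23, 24, 26, 30, 33, 40}, so |A + A| = 25. Thus K = 25/7. For comparison, the minimum possible |A + A| over all 7-element sets is 2·7 − 1 = 13 (so min K = 13/7), attained only by arithmetic progressions.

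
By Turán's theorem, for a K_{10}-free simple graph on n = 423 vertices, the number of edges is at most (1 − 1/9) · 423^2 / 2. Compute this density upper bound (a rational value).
Turán density bound = (8/9) · 423^2/2 = 79524

Turán's theorem: ex(n, K_{r+1}) is achieved by the complete r-partite Turán graph T(n, r) with parts as balanced as possible, and is at most (1 − 1/r) · n^2/2. For r = 9, n = 423: the density bound is (8/9) · 178929/2 = 79524. Since 9 ∣ 423, the Turán graph T(423, 9) has parts of equal size 47, and its edge count e(T(423, 9)) = 79524 attains the density bound exactly.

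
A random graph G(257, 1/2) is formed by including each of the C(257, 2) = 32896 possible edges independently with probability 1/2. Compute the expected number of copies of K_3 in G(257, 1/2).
E[# K_3] = C(257, 3) · (1/2)^C(3, 2) = 2796160 / 2^3 = 349520

For each 3-subset S of vertices (there are C(257, 3) = 2796160 such S), let X_S = 1 if S induces a K_3 (all C(3, 2) = 3 edges present). Then P(X_S = 1) = (1/2)^3 = 1/8. By linearity of expectation, E[# K_3] = C(257, 3) · (1/2)^3 = 2796160 / 8 = 349520.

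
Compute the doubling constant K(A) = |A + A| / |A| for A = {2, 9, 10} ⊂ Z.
K = |A + A| / |A| = 6/3 = 2

Enumerate A + A = {a + b : a, b ∈ A}. With |A| = 3, there are |A|^2 = 9 ordered sum pairs; collecting distinct values, A + A = {4, 11, 12, 18, 19, 20}, so |A + A| = 6. Thus K = 6/3 = 2. For comparison, the minimum possible |A + A| over all 3-element sets is 2·3 − 1 = 5 (so min K = 5/3), attained only by arithmetic progressions.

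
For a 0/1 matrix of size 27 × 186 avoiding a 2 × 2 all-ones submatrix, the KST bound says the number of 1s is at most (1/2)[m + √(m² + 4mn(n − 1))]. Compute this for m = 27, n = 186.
z(27, 186; 2, 2) ≤ (1/2)[27 + √(27² + 4·27·186·185)] = (1/2)[27 + √3717009] = 977.4773

Kővári–Sós–Turán: let r_1, ..., r_27 be the row sums and z = Σ r_i the total number of 1s. Each pair of columns can share at most one row with both entries 1 (else a 2×2 all-ones block appears), so Σ_i C(r_i, 2) ≤ C(186, 2) = 17205. By convexity Σ_i C(r_i, 2) ≥ 27·C(z/27, 2) = z(z − 27)/(2·27), giving z² − 27z − 27·186·185 ≤ 0 and hence z ≤ (1/2)[27 + √(729 + 4·929070)] = (1/2)[27 + √3717009] ≈ (1/2)(27 + 1927.9546) = 977.4773.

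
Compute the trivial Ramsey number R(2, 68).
R(2, 68) = 68

R(2, k) = k for all k ≥ 2: in a 2-colouring of K_k, either some edge is red (a red K_2) or all edges are blue (a blue K_k). And K_{67} coloured all-blue has no blue K_68, so R(2, 68) > 67. Hence R(2, 68) = 68.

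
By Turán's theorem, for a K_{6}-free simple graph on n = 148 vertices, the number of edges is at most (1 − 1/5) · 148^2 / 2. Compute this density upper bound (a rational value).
Turán density bound = (4/5) · 148^2/2 = 43808/5 ≈ 8761.6

Turán's theorem: ex(n, K_{r+1}) is achieved by the complete r-partite Turán graph T(n, r) with parts as balanced as possible, and is at most (1 − 1/r) · n^2/2. For r = 5, n = 148: the density bound is (4/5) · 21904/2 = 43808/5 ≈ 8761.6. The integer-valued extremum is e(T(148, 5)) = 8761, which is strictly less than the density bound 43808/5 since 5 ∤ 148 (the parts of T(148, 5) cannot all be equal).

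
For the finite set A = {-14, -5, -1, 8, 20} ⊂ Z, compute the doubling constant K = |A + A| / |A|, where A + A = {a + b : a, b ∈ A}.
K = |A + A| / |A| = 14/5

Enumerate A + A = {a + b : a, b ∈ A}. With |A| = 5, there are |A|^2 = 25 ordered sum pairs; collecting distinct values, A + A = {-28, -19, -15, -10, -6, -2, 3, 6, 7, 15, 16, 19, 28, 40}, so |A + A| = 14. Thus K = 14/5. For comparison, the minimum possible |A + A| over all 5-element sets is 2·5 − 1 = 9 (so min K = 9/5), attained only by arithmetic progressions.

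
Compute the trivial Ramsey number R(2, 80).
R(2, 80) = 80

R(2, k) = k for all k ≥ 2: in a 2-colouring of K_k, either some edge is red (a red K_2) or all edges are blue (a blue K_k). And K_{79} coloured all-blue has no blue K_80, so R(2, 80) > 79. Hence R(2, 80) = 80.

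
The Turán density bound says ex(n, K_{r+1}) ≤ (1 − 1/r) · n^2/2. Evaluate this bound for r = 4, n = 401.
Turán density bound = (3/4) · 401^2/2 = 482403/8 ≈ 60300.375

Turán's theorem: ex(n, K_{r+1}) is achieved by the complete r-partite Turán graph T(n, r) with parts as balanced as possible, and is at most (1 − 1/r) · n^2/2. For r = 4, n = 401: the density bound is (3/4) · 160801/2 = 482403/8 ≈ 60300.375. The integer-valued extremum is e(T(401, 4)) = 60300, which is strictly less than the density bound 482403/8 since 4 ∤ 401 (the parts of T(401, 4) cannot all be equal).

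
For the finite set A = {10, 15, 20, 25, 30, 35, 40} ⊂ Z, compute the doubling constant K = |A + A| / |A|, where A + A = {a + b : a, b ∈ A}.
K = |A + A| / |A| = 13/7

Enumerate A + A = {a + b : a, b ∈ A}. With |A| = 7, there are |A|^2 = 49 ordered sum pairs; collecting distinct values, A + A = {20, 25, 30, 35, 40, 45, 50, 55, 60, 65, 70, 75, 80}, so |A + A| = 13. Thus K = 13/7. Here |A + A| = 2|A| − 1 = 13, the minimum possible — so K = 13/7 is minimal, which holds iff A is an arithmetic progression.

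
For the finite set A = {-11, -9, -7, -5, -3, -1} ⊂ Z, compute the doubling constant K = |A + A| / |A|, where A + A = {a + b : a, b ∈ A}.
K = |A + A| / |A| = 11/6

Enumerate A + A = {a + b : a, b ∈ A}. With |A| = 6, there are |A|^2 = 36 ordered sum pairs; collecting distinct values, A + A = {-22, -20, -18, -16, -14, -12, -10, -8, -6, -4, -2}, so |A + A| = 11. Thus K = 11/6. Here |A + A| = 2|A| − 1 = 11, the minimum possible — so K = 11/6 is minimal, which holds iff A is an arithmetic progression.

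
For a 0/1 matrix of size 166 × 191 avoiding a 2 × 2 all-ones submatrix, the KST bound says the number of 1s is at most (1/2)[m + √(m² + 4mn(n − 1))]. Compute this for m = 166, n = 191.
z(166, 191; 2, 2) ≤ (1/2)[166 + √(166² + 4·166·191·190)] = (1/2)[166 + √24124116] = 2538.8153

Kővári–Sós–Turán: let r_1, ..., r_166 be the row sums and z = Σ r_i the total number of 1s. Each pair of columns can share at most one row with both entries 1 (else a 2×2 all-ones block appears), so Σ_i C(r_i, 2) ≤ C(191, 2) = 18145. By convexity Σ_i C(r_i, 2) ≥ 166·C(z/166, 2) = z(z − 166)/(2·166), giving z² − 166z − 166·191·190 ≤ 0 and hence z ≤ (1/2)[166 + √(27556 + 4·6024140)] = (1/2)[166 + √24124116] ≈ (1/2)(166 + 4911.6307) = 2538.8153.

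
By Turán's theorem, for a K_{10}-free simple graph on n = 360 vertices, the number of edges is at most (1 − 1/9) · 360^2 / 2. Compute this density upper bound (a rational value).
Turán density bound = (8/9) · 360^2/2 = 57600

Turán's theorem: ex(n, K_{r+1}) is achieved by the complete r-partite Turán graph T(n, r) with parts as balanced as possible, and is at most (1 − 1/r) · n^2/2. For r = 9, n = 360: the density bound is (8/9) · 129600/2 = 57600. Since 9 ∣ 360, the Turán graph T(360, 9) has parts of equal size 40, and its edge count e(T(360, 9)) = 57600 attains the density bound exactly.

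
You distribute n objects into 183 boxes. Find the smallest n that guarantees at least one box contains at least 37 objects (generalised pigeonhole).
n = (37 − 1)·183 + 1 = 6589

By the generalised pigeonhole principle, to guarantee some box contains ≥ r objects we need more than (r − 1) · k objects total. Threshold: n = (r − 1) · k + 1. With r = 37 and k = 183: n = 36 · 183 + 1 = 6588 + 1 = 6589. For n = 6588 = 36 · 183, we can put exactly 36 objects in every box, avoiding 37 in any single one — so 6589 is tight.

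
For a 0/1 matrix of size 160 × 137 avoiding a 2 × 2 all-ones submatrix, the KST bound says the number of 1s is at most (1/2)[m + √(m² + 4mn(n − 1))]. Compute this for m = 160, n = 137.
z(160, 137; 2, 2) ≤ (1/2)[160 + √(160² + 4·160·137·136)] = (1/2)[160 + √11950080] = 1808.4444

Kővári–Sós–Turán: let r_1, ..., r_160 be the row sums and z = Σ r_i the total number of 1s. Each pair of columns can share at most one row with both entries 1 (else a 2×2 all-ones block appears), so Σ_i C(r_i, 2) ≤ C(137, 2) = 9316. By convexity Σ_i C(r_i, 2) ≥ 160·C(z/160, 2) = z(z − 160)/(2·160), giving z² − 160z − 160·137·136 ≤ 0 and hence z ≤ (1/2)[160 + √(25600 + 4·2981120)] = (1/2)[160 + √11950080] ≈ (1/2)(160 + 3456.8888) = 1808.4444.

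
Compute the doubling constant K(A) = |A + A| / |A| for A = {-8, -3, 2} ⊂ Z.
K = |A + A| / |A| = 5/3

Enumerate A + A = {a + b : a, b ∈ A}. With |A| = 3, there are |A|^2 = 9 ordered sum pairs; collecting distinct values, A + A = {-16, -11, -6, -1, 4}, so |A + A| = 5. Thus K = 5/3. Here |A + A| = 2|A| − 1 = 5, the minimum possible — so K = 5/3 is minimal, which holds iff A is an arithmetic progression.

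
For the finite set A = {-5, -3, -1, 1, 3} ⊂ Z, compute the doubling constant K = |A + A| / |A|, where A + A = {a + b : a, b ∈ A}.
K = |A + A| / |A| = 9/5

Enumerate A + A = {a + b : a, b ∈ A}. With |A| = 5, there are |A|^2 = 25 ordered sum pairs; collecting distinct values, A + A = {-10, -8, -6, -4, -2, 0, 2, 4, 6}, so |A + A| = 9. Thus K = 9/5. Here |A + A| = 2|A| − 1 = 9, the minimum possible — so K = 9/5 is minimal, which holds iff A is an arithmetic progression.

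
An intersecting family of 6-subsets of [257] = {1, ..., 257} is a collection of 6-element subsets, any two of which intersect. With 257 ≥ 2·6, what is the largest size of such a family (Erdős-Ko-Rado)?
max |F| = C(256, 5) = 8809549056

Erdős-Ko-Rado (1961): when n ≥ 2k, max |F| = C(n−1, k−1). The bound is attained by the star {A : i ∈ A} for any fixed i ∈ [n]. Here C(257−1, 6−1) = C(256, 5) = 8809549056.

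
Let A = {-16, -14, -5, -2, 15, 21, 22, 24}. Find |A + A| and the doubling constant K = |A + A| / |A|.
K = |A + A| / |A| = 33/8

Enumerate A + A = {a + b : a, b ∈ A}. With |A| = 8, there are |A|^2 = 64 ordered sum pairs; collecting distinct values, A + A = {-32, -30, -28, -21, -19, -18, -16, -10, -7, -4, -1, 1, 5, 6, 7, 8, 10, 13, 16, 17, 19, 20, 22, 30, 36, 37, 39, 42, 43, 44, 45, 46, 48}, so |A + A| = 33. Thus K = 33/8. For comparison, the minimum possible |A + A| over all 8-element sets is 2·8 − 1 = 15 (so min K = 15/8), attained only by arithmetic progressions.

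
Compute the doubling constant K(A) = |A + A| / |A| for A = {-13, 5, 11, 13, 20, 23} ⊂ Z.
K = |A + A| / |A| = 20/6 = 10/3

Enumerate A + A = {a + b : a, b ∈ A}. With |A| = 6, there are |A|^2 = 36 ordered sum pairs; collecting distinct values, A + A = {-26, -8, -2, 0, 7, 10, 16, 18, 22, 24, 25, 26, 28, 31, 33, 34, 36, 40, 43, 46}, so |A + A| = 20. Thus K = 20/6 = 10/3. For comparison, the minimum possible |A + A| over all 6-element sets is 2·6 − 1 = 11 (so min K = 11/6), attained only by arithmetic progressions.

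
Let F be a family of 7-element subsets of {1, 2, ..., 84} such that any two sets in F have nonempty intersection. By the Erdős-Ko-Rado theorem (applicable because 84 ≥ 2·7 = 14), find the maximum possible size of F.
max |F| = C(83, 6) = 377447148

The Erdős-Ko-Rado theorem states: for n ≥ 2k, an intersecting family of k-subsets of an n-element set has size at most C(n − 1, k − 1), with equality for 'star' families {A ⊆ [n] : |A| = k, i ∈ A} (fix an element i). For n = 84, k = 7: C(83, 6) = 377447148.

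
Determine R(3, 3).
R(3, 3) = 6

Lower bound: the 5-cycle C_5 (with the remaining edges as the complement) gives a 2-colouring of K_5 with no monochromatic triangle, so R(3, 3) > 5.
Upper bound: in K_6, any vertex has 5 incident edges, so by pigeonhole ≥3 are the same colour (say red). If any pair of those red neighbours has a red edge between them, we get a red triangle; otherwise the three neighbours span a blue triangle. So every 2-colouring of K_6 has a monochromatic triangle.
Hence R(3, 3) = 6.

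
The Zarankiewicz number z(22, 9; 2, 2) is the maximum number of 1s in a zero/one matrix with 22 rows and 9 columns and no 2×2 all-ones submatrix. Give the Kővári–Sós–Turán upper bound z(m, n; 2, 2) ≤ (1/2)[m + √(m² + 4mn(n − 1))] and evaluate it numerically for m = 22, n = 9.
z(22, 9; 2, 2) ≤ (1/2)[22 + √(22² + 4·22·9·8)] = (1/2)[22 + √6820] = 52.2916

Kővári–Sós–Turán: let r_1, ..., r_22 be the row sums and z = Σ r_i the total number of 1s. Each pair of columns can share at most one row with both entries 1 (else a 2×2 all-ones block appears), so Σ_i C(r_i, 2) ≤ C(9, 2) = 36. By convexity Σ_i C(r_i, 2) ≥ 22·C(z/22, 2) = z(z − 22)/(2·22), giving z² − 22z − 22·9·8 ≤ 0 and hence z ≤ (1/2)[22 + √(484 + 4·1584)] = (1/2)[22 + √6820] ≈ (1/2)(22 + 82.5833) = 52.2916.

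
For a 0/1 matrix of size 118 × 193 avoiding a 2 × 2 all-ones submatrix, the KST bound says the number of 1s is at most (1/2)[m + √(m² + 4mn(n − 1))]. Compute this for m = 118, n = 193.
z(118, 193; 2, 2) ≤ (1/2)[118 + √(118² + 4·118·193·192)] = (1/2)[118 + √17504356] = 2150.9104

Kővári–Sós–Turán: let r_1, ..., r_118 be the row sums and z = Σ r_i the total number of 1s. Each pair of columns can share at most one row with both entries 1 (else a 2×2 all-ones block appears), so Σ_i C(r_i, 2) ≤ C(193, 2) = 18528. By convexity Σ_i C(r_i, 2) ≥ 118·C(z/118, 2) = z(z − 118)/(2·118), giving z² − 118z − 118·193·192 ≤ 0 and hence z ≤ (1/2)[118 + √(13924 + 4·4372608)] = (1/2)[118 + √17504356] ≈ (1/2)(118 + 4183.8207) = 2150.9104.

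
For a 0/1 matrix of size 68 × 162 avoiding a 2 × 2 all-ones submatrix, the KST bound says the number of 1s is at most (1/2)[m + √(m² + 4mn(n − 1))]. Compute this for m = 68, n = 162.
z(68, 162; 2, 2) ≤ (1/2)[68 + √(68² + 4·68·162·161)] = (1/2)[68 + √7098928] = 1366.1907

Kővári–Sós–Turán: let r_1, ..., r_68 be the row sums and z = Σ r_i the total number of 1s. Each pair of columns can share at most one row with both entries 1 (else a 2×2 all-ones block appears), so Σ_i C(r_i, 2) ≤ C(162, 2) = 13041. By convexity Σ_i C(r_i, 2) ≥ 68·C(z/68, 2) = z(z − 68)/(2·68), giving z² − 68z − 68·162·161 ≤ 0 and hence z ≤ (1/2)[68 + √(4624 + 4·1773576)] = (1/2)[68 + √7098928] ≈ (1/2)(68 + 2664.3814) = 1366.1907.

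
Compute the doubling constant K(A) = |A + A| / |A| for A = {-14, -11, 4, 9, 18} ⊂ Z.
K = |A + A| / |A| = 15/5 = 3

Enumerate A + A = {a + b : a, b ∈ A}. With |A| = 5, there are |A|^2 = 25 ordered sum pairs; collecting distinct values, A + A = {-28, -25, -22, -10, -7, -5, -2, 4, 7, 8, 13, 18, 22, 27, 36}, so |A + A| = 15. Thus K = 15/5 = 3. For comparison, the minimum possible |A + A| over all 5-element sets is 2·5 − 1 = 9 (so min K = 9/5), attained only by arithmetic progressions.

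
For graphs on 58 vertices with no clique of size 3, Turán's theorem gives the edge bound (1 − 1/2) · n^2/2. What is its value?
Turán density bound = (1/2) · 58^2/2 = 841

Turán's theorem: ex(n, K_{r+1}) is achieved by the complete r-partite Turán graph T(n, r) with parts as balanced as possible, and is at most (1 − 1/r) · n^2/2. For r = 2, n = 58: the density bound is (1/2) · 3364/2 = 841. Since 2 ∣ 58, the Turán graph T(58, 2) has parts of equal size 29, and its edge count e(T(58, 2)) = 841 attains the density bound exactly.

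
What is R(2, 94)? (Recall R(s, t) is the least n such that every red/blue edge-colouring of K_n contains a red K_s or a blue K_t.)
R(2, 94) = 94

R(2, k) = k for all k ≥ 2: in a 2-colouring of K_k, either some edge is red (a red K_2) or all edges are blue (a blue K_k). And K_{93} coloured all-blue has no blue K_94, so R(2, 94) > 93. Hence R(2, 94) = 94.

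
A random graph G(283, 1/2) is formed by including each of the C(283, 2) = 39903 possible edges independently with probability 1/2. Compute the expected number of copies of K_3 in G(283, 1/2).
E[# K_3] = C(283, 3) · (1/2)^C(3, 2) = 3737581 / 2^3 = 467197.625

For each 3-subset S of vertices (there are C(283, 3) = 3737581 such S), let X_S = 1 if S induces a K_3 (all C(3, 2) = 3 edges present). Then P(X_S = 1) = (1/2)^3 = 1/8. By linearity of expectation, E[# K_3] = C(283, 3) · (1/2)^3 = 3737581 / 8 = 467197.625.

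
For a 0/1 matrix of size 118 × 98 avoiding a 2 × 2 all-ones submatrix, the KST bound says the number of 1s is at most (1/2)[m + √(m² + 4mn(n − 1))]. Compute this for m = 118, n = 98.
z(118, 98; 2, 2) ≤ (1/2)[118 + √(118² + 4·118·98·97)] = (1/2)[118 + √4500756] = 1119.7493

Kővári–Sós–Turán: let r_1, ..., r_118 be the row sums and z = Σ r_i the total number of 1s. Each pair of columns can share at most one row with both entries 1 (else a 2×2 all-ones block appears), so Σ_i C(r_i, 2) ≤ C(98, 2) = 4753. By convexity Σ_i C(r_i, 2) ≥ 118·C(z/118, 2) = z(z − 118)/(2·118), giving z² − 118z − 118·98·97 ≤ 0 and hence z ≤ (1/2)[118 + √(13924 + 4·1121708)] = (1/2)[118 + √4500756] ≈ (1/2)(118 + 2121.4985) = 1119.7493.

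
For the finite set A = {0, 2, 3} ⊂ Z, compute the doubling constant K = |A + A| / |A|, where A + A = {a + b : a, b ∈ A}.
K = |A + A| / |A| = 6/3 = 2

Enumerate A + A = {a + b : a, b ∈ A}. With |A| = 3, there are |A|^2 = 9 ordered sum pairs; collecting distinct values, A + A = {0, 2, 3, 4, 5, 6}, so |A + A| = 6. Thus K = 6/3 = 2. For comparison, the minimum possible |A + A| over all 3-element sets is 2·3 − 1 = 5 (so min K = 5/3), attained only by arithmetic progressions.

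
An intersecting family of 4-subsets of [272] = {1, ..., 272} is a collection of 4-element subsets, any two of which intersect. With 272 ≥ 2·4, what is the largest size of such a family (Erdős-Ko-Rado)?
max |F| = C(271, 3) = 3280455

Erdős-Ko-Rado (1961): when n ≥ 2k, max |F| = C(n−1, k−1). The bound is attained by the star {A : i ∈ A} for any fixed i ∈ [n]. Here C(272−1, 4−1) = C(271, 3) = 3280455.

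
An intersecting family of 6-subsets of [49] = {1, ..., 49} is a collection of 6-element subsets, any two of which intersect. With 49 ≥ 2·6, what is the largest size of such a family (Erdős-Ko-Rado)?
max |F| = C(48, 5) = 1712304

The Erdős-Ko-Rado theorem states: for n ≥ 2k, an intersecting family of k-subsets of an n-element set has size at most C(n − 1, k − 1), with equality for 'star' families {A ⊆ [n] : |A| = k, i ∈ A} (fix an element i). For n = 49, k = 6: C(48, 5) = 1712304.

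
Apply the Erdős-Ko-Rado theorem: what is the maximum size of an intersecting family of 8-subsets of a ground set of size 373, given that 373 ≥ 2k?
max |F| = C(372, 7) = 184803150863664

Erdős-Ko-Rado (1961): when n ≥ 2k, max |F| = C(n−1, k−1). The bound is attained by the star {A : i ∈ A} for any fixed i ∈ [n]. Here C(373−1, 8−1) = C(372, 7) = 184803150863664.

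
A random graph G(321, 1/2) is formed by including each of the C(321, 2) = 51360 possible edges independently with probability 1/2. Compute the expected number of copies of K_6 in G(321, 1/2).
E[# K_6] = C(321, 6) · (1/2)^C(6, 2) = 1449728451424 / 2^15 = 45304014107/1024 ≈ 44242201.276367

For each 6-subset S of vertices (there are C(321, 6) = 1449728451424 such S), let X_S = 1 if S induces a K_6 (all C(6, 2) = 15 edges present). Then P(X_S = 1) = (1/2)^15 = 1/32768. By linearity of expectation, E[# K_6] = C(321, 6) · (1/2)^15 = 1449728451424 / 32768 = 45304014107/1024 ≈ 44242201.276367.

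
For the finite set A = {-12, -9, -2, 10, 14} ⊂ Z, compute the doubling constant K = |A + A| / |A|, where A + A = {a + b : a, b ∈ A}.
K = |A + A| / |A| = 15/5 = 3

Enumerate A + A = {a + b : a, b ∈ A}. With |A| = 5, there are |A|^2 = 25 ordered sum pairs; collecting distinct values, A + A = {-24, -21, -18, -14, -11, -4, -2, 1, 2, 5, 8, 12, 20, 24, 28}, so |A + A| = 15. Thus K = 15/5 = 3. For comparison, the minimum possible |A + A| over all 5-element sets is 2·5 − 1 = 9 (so min K = 9/5), attained only by arithmetic progressions.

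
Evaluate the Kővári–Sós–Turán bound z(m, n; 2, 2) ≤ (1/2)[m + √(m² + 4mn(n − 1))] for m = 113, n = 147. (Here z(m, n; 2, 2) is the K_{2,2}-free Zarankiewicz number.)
z(113, 147; 2, 2) ≤ (1/2)[113 + √(113² + 4·113·147·146)] = (1/2)[113 + √9713593] = 1614.8319

Kővári–Sós–Turán: let r_1, ..., r_113 be the row sums and z = Σ r_i the total number of 1s. Each pair of columns can share at most one row with both entries 1 (else a 2×2 all-ones block appears), so Σ_i C(r_i, 2) ≤ C(147, 2) = 10731. By convexity Σ_i C(r_i, 2) ≥ 113·C(z/113, 2) = z(z − 113)/(2·113), giving z² − 113z − 113·147·146 ≤ 0 and hence z ≤ (1/2)[113 + √(12769 + 4·2425206)] = (1/2)[113 + √9713593] ≈ (1/2)(113 + 3116.6638) = 1614.8319.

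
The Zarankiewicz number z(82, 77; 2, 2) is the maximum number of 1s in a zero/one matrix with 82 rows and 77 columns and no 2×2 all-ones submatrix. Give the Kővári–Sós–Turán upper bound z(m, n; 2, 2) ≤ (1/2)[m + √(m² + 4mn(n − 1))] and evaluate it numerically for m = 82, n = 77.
z(82, 77; 2, 2) ≤ (1/2)[82 + √(82² + 4·82·77·76)] = (1/2)[82 + √1926180] = 734.9344

Kővári–Sós–Turán: let r_1, ..., r_82 be the row sums and z = Σ r_i the total number of 1s. Each pair of columns can share at most one row with both entries 1 (else a 2×2 all-ones block appears), so Σ_i C(r_i, 2) ≤ C(77, 2) = 2926. By convexity Σ_i C(r_i, 2) ≥ 82·C(z/82, 2) = z(z − 82)/(2·82), giving z² − 82z − 82·77·76 ≤ 0 and hence z ≤ (1/2)[82 + √(6724 + 4·479864)] = (1/2)[82 + √1926180] ≈ (1/2)(82 + 1387.8689) = 734.9344.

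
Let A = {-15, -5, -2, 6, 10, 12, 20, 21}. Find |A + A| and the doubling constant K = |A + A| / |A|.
K = |A + A| / |A| = 33/8

Enumerate A + A = {a + b : a, b ∈ A}. With |A| = 8, there are |A|^2 = 64 ordered sum pairs; collecting distinct values, A + A = {-30, -20, -17, -10, -9, -7, -5, -4, -3, 1, 4, 5, 6, 7, 8, 10, 12, 15, 16, 18, 19, 20, 22, 24, 26, 27, 30, 31, 32, 33, 40, 41, 42}, so |A + A| = 33. Thus K = 33/8. For comparison, the minimum possible |A + A| over all 8-element sets is 2·8 − 1 = 15 (so min K = 15/8), attained only by arithmetic progressions.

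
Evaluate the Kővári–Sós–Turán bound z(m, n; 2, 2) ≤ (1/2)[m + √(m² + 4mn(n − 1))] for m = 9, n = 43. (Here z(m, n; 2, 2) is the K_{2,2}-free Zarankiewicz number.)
z(9, 43; 2, 2) ≤ (1/2)[9 + √(9² + 4·9·43·42)] = (1/2)[9 + √65097] = 132.0706

Kővári–Sós–Turán: let r_1, ..., r_9 be the row sums and z = Σ r_i the total number of 1s. Each pair of columns can share at most one row with both entries 1 (else a 2×2 all-ones block appears), so Σ_i C(r_i, 2) ≤ C(43, 2) = 903. By convexity Σ_i C(r_i, 2) ≥ 9·C(z/9, 2) = z(z − 9)/(2·9), giving z² − 9z − 9·43·42 ≤ 0 and hence z ≤ (1/2)[9 + √(81 + 4·16254)] = (1/2)[9 + √65097] ≈ (1/2)(9 + 255.1411) = 132.0706.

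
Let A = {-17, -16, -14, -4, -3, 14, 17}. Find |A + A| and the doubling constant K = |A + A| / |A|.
K = |A + A| / |A| = 26/7

Enumerate A + A = {a + b : a, b ∈ A}. With |A| = 7, there are |A|^2 = 49 ordered sum pairs; collecting distinct values, A + A = {-34, -33, -32, -31, -30, -28, -21, -20, -19, -18, -17, -8, -7, -6, -3, -2, 0, 1, 3, 10, 11, 13, 14, 28, 31, 34}, so |A + A| = 26. Thus K = 26/7. For comparison, the minimum possible |A + A| over all 7-element sets is 2·7 − 1 = 13 (so min K = 13/7), attained only by arithmetic progressions.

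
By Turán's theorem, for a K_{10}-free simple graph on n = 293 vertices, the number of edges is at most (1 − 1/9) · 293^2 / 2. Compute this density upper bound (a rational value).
Turán density bound = (8/9) · 293^2/2 = 343396/9 ≈ 38155.1111

Turán's theorem: ex(n, K_{r+1}) is achieved by the complete r-partite Turán graph T(n, r) with parts as balanced as possible, and is at most (1 − 1/r) · n^2/2. For r = 9, n = 293: the density bound is (8/9) · 85849/2 = 343396/9 ≈ 38155.1111. The integer-valued extremum is e(T(293, 9)) = 38154, which is strictly less than the density bound 343396/9 since 9 ∤ 293 (the parts of T(293, 9) cannot all be equal).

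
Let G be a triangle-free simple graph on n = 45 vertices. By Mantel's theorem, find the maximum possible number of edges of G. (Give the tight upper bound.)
ex(45, K_3) = ⌊45^2/4⌋ = 506

Mantel (1907): a triangle-free graph on n vertices has at most ⌊n^2/4⌋ edges, with equality for the complete bipartite graph K_{⌊n/2⌋, ⌈n/2⌉}. For n = 45: ⌊45^2/4⌋ = ⌊2025/4⌋ = 506. The extremal graph is K_{22, 23}, which has 22·23 = 506 edges.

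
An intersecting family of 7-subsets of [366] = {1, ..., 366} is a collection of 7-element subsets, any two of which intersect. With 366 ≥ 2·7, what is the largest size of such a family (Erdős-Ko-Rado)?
max |F| = C(365, 6) = 3151277509380

The Erdős-Ko-Rado theorem states: for n ≥ 2k, an intersecting family of k-subsets of an n-element set has size at most C(n − 1, k − 1), with equality for 'star' families {A ⊆ [n] : |A| = k, i ∈ A} (fix an element i). For n = 366, k = 7: C(365, 6) = 3151277509380.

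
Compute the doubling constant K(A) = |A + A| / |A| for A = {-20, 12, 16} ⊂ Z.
K = |A + A| / |A| = 6/3 = 2

Enumerate A + A = {a + b : a, b ∈ A}. With |A| = 3, there are |A|^2 = 9 ordered sum pairs; collecting distinct values, A + A = {-40, -8, -4, 24, 28, 32}, so |A + A| = 6. Thus K = 6/3 = 2. For comparison, the minimum possible |A + A| over all 3-element sets is 2·3 − 1 = 5 (so min K = 5/3), attained only by arithmetic progressions.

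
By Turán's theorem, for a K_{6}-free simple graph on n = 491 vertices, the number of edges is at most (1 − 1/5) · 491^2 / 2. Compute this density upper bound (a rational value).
Turán density bound = (4/5) · 491^2/2 = 482162/5 ≈ 96432.4

Turán's theorem: ex(n, K_{r+1}) is achieved by the complete r-partite Turán graph T(n, r) with parts as balanced as possible, and is at most (1 − 1/r) · n^2/2. For r = 5, n = 491: the density bound is (4/5) · 241081/2 = 482162/5 ≈ 96432.4. The integer-valued extremum is e(T(491, 5)) = 96432, which is strictly less than the density bound 482162/5 since 5 ∤ 491 (the parts of T(491, 5) cannot all be equal).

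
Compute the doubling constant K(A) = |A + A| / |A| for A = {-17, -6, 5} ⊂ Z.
K = |A + A| / |A| = 5/3

Enumerate A + A = {a + b : a, b ∈ A}. With |A| = 3, there are |A|^2 = 9 ordered sum pairs; collecting distinct values, A + A = {-34, -23, -12, -1, 10}, so |A + A| = 5. Thus K = 5/3. Here |A + A| = 2|A| − 1 = 5, the minimum possible — so K = 5/3 is minimal, which holds iff A is an arithmetic progression.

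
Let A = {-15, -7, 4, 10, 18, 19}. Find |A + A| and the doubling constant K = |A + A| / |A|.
K = |A + A| / |A| = 20/6 = 10/3

Enumerate A + A = {a + b : a, b ∈ A}. With |A| = 6, there are |A|^2 = 36 ordered sum pairs; collecting distinct values, A + A = {-30, -22, -14, -11, -5, -3, 3, 4, 8, 11, 12, 14, 20, 22, 23, 28, 29, 36, 37, 38}, so |A + A| = 20. Thus K = 20/6 = 10/3. For comparison, the minimum possible |A + A| over all 6-element sets is 2·6 − 1 = 11 (so min K = 11/6), attained only by arithmetic progressions.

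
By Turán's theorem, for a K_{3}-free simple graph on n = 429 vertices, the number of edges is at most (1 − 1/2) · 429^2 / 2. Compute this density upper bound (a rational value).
Turán density bound = (1/2) · 429^2/2 = 184041/4 ≈ 46010.25

Turán's theorem: ex(n, K_{r+1}) is achieved by the complete r-partite Turán graph T(n, r) with parts as balanced as possible, and is at most (1 − 1/r) · n^2/2. For r = 2, n = 429: the density bound is (1/2) · 184041/2 = 184041/4 ≈ 46010.25. The integer-valued extremum is e(T(429, 2)) = 46010, which is strictly less than the density bound 184041/4 since 2 ∤ 429 (the parts of T(429, 2) cannot all be equal).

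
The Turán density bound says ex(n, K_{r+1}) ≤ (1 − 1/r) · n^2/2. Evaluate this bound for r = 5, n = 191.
Turán density bound = (4/5) · 191^2/2 = 72962/5 ≈ 14592.4

Turán's theorem: ex(n, K_{r+1}) is achieved by the complete r-partite Turán graph T(n, r) with parts as balanced as possible, and is at most (1 − 1/r) · n^2/2. For r = 5, n = 191: the density bound is (4/5) · 36481/2 = 72962/5 ≈ 14592.4. The integer-valued extremum is e(T(191, 5)) = 14592, which is strictly less than the density bound 72962/5 since 5 ∤ 191 (the parts of T(191, 5) cannot all be equal).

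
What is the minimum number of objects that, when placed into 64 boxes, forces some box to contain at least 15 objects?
n = (15 − 1)·64 + 1 = 897

By the generalised pigeonhole principle, to guarantee some box contains ≥ r objects we need more than (r − 1) · k objects total. Threshold: n = (r − 1) · k + 1. With r = 15 and k = 64: n = 14 · 64 + 1 = 896 + 1 = 897. For n = 896 = 14 · 64, we can put exactly 14 objects in every box, avoiding 15 in any single one — so 897 is tight.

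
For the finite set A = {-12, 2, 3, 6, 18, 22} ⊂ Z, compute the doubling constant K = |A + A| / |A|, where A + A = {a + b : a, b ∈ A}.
K = |A + A| / |A| = 19/6

Enumerate A + A = {a + b : a, b ∈ A}. With |A| = 6, there are |A|^2 = 36 ordered sum pairs; collecting distinct values, A + A = {-24, -10, -9, -6, 4, 5, 6, 8, 9, 10, 12, 20, 21, 24, 25, 28, 36, 40, 44}, so |A + A| = 19. Thus K = 19/6. For comparison, the minimum possible |A + A| over all 6-element sets is 2·6 − 1 = 11 (so min K = 11/6), attained only by arithmetic progressions.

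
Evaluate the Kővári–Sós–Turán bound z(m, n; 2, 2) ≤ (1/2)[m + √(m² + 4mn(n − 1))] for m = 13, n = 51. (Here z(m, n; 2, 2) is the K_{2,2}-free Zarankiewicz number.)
z(13, 51; 2, 2) ≤ (1/2)[13 + √(13² + 4·13·51·50)] = (1/2)[13 + √132769] = 188.6874

Kővári–Sós–Turán: let r_1, ..., r_13 be the row sums and z = Σ r_i the total number of 1s. Each pair of columns can share at most one row with both entries 1 (else a 2×2 all-ones block appears), so Σ_i C(r_i, 2) ≤ C(51, 2) = 1275. By convexity Σ_i C(r_i, 2) ≥ 13·C(z/13, 2) = z(z − 13)/(2·13), giving z² − 13z − 13·51·50 ≤ 0 and hence z ≤ (1/2)[13 + √(169 + 4·33150)] = (1/2)[13 + √132769] ≈ (1/2)(13 + 364.3748) = 188.6874.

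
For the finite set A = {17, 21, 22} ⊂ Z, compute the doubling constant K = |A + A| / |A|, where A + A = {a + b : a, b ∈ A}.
K = |A + A| / |A| = 6/3 = 2

Enumerate A + A = {a + b : a, b ∈ A}. With |A| = 3, there are |A|^2 = 9 ordered sum pairs; collecting distinct values, A + A = {34, 38, 39, 42, 43, 44}, so |A + A| = 6. Thus K = 6/3 = 2. For comparison, the minimum possible |A + A| over all 3-element sets is 2·3 − 1 = 5 (so min K = 5/3), attained only by arithmetic progressions.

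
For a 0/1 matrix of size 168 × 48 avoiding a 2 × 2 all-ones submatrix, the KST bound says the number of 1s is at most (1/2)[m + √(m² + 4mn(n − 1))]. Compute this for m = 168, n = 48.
z(168, 48; 2, 2) ≤ (1/2)[168 + √(168² + 4·168·48·47)] = (1/2)[168 + √1544256] = 705.3405

Kővári–Sós–Turán: let r_1, ..., r_168 be the row sums and z = Σ r_i the total number of 1s. Each pair of columns can share at most one row with both entries 1 (else a 2×2 all-ones block appears), so Σ_i C(r_i, 2) ≤ C(48, 2) = 1128. By convexity Σ_i C(r_i, 2) ≥ 168·C(z/168, 2) = z(z − 168)/(2·168), giving z² − 168z − 168·48·47 ≤ 0 and hence z ≤ (1/2)[168 + √(28224 + 4·379008)] = (1/2)[168 + √1544256] ≈ (1/2)(168 + 1242.681) = 705.3405.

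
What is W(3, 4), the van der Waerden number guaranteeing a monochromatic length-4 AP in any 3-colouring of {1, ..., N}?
W(3, 4) = 293

This is a classical value, W(3, 4) = 293, established by combining an explicit 3-colouring of {1, ..., 292} with no monochromatic 4-AP (giving the lower bound W(3, 4) > 292) and a finite case analysis / exhaustive computer search showing every 3-colouring of {1, ..., 293} has such an AP.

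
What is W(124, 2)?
W(124, 2) = 124 + 1 = 125

A 2-term AP is any pair of integers, so a monochromatic 2-AP exists iff some colour is used at least twice. With 124 colours, the colouring i ↦ i on {1, ..., 124} uses each colour once, avoiding any monochromatic pair, so W(124, 2) > 124. For {1, ..., 125}, pigeonhole forces two integers of the same colour, which form a monochromatic 2-AP. Hence W(124, 2) = 125.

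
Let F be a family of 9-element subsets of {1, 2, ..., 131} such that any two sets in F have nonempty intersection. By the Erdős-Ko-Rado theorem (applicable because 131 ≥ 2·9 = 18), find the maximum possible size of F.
max |F| = C(130, 8) = 1624177854000

Erdős-Ko-Rado (1961): when n ≥ 2k, max |F| = C(n−1, k−1). The bound is attained by the star {A : i ∈ A} for any fixed i ∈ [n]. Here C(131−1, 9−1) = C(130, 8) = 1624177854000.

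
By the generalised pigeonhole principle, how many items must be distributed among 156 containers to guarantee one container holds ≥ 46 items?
n = (46 − 1)·156 + 1 = 7021

By the generalised pigeonhole principle, to guarantee some box contains ≥ r objects we need more than (r − 1) · k objects total. Threshold: n = (r − 1) · k + 1. With r = 46 and k = 156: n = 45 · 156 + 1 = 7020 + 1 = 7021. For n = 7020 = 45 · 156, we can put exactly 45 objects in every box, avoiding 46 in any single one — so 7021 is tight.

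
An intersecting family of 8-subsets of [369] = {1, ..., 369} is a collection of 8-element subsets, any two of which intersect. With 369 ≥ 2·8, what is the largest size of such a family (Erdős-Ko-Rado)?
max |F| = C(368, 7) = 171227641826384

Erdős-Ko-Rado (1961): when n ≥ 2k, max |F| = C(n−1, k−1). The bound is attained by the star {A : i ∈ A} for any fixed i ∈ [n]. Here C(369−1, 8−1) = C(368, 7) = 171227641826384.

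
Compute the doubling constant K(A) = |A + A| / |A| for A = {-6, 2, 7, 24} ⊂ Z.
K = |A + A| / |A| = 10/4 = 5/2

Enumerate A + A = {a + b : a, b ∈ A}. With |A| = 4, there are |A|^2 = 16 ordered sum pairs; collecting distinct values, A + A = {-12, -4, 1, 4, 9, 14, 18, 26, 31, 48}, so |A + A| = 10. Thus K = 10/4 = 5/2. For comparison, the minimum possible |A + A| over all 4-element sets is 2·4 − 1 = 7 (so min K = 7/4), attained only by arithmetic progressions.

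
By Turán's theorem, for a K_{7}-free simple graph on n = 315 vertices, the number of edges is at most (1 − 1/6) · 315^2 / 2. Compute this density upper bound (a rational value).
Turán density bound = (5/6) · 315^2/2 = 165375/4 ≈ 41343.75

Turán's theorem: ex(n, K_{r+1}) is achieved by the complete r-partite Turán graph T(n, r) with parts as balanced as possible, and is at most (1 − 1/r) · n^2/2. For r = 6, n = 315: the density bound is (5/6) · 99225/2 = 165375/4 ≈ 41343.75. The integer-valued extremum is e(T(315, 6)) = 41343, which is strictly less than the density bound 165375/4 since 6 ∤ 315 (the parts of T(315, 6) cannot all be equal).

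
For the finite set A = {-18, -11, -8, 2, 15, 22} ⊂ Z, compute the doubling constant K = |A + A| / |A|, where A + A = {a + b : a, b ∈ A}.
K = |A + A| / |A| = 18/6 = 3

Enumerate A + A = {a + b : a, b ∈ A}. With |A| = 6, there are |A|^2 = 36 ordered sum pairs; collecting distinct values, A + A = {-36, -29, -26, -22, -19, -16, -9, -6, -3, 4, 7, 11, 14, 17, 24, 30, 37, 44}, so |A + A| = 18. Thus K = 18/6 = 3. For comparison, the minimum possible |A + A| over all 6-element sets is 2·6 − 1 = 11 (so min K = 11/6), attained only by arithmetic progressions.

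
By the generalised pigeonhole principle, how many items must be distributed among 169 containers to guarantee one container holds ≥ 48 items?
n = (48 − 1)·169 + 1 = 7944

By the generalised pigeonhole principle, to guarantee some box contains ≥ r objects we need more than (r − 1) · k objects total. Threshold: n = (r − 1) · k + 1. With r = 48 and k = 169: n = 47 · 169 + 1 = 7943 + 1 = 7944. For n = 7943 = 47 · 169, we can put exactly 47 objects in every box, avoiding 48 in any single one — so 7944 is tight.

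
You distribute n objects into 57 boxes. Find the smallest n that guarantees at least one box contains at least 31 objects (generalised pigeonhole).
n = (31 − 1)·57 + 1 = 1711

By the generalised pigeonhole principle, to guarantee some box contains ≥ r objects we need more than (r − 1) · k objects total. Threshold: n = (r − 1) · k + 1. With r = 31 and k = 57: n = 30 · 57 + 1 = 1710 + 1 = 1711. For n = 1710 = 30 · 57, we can put exactly 30 objects in every box, avoiding 31 in any single one — so 1711 is tight.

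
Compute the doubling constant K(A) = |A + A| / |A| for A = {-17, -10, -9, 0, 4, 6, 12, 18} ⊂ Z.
K = |A + A| / |A| = 31/8

Enumerate A + A = {a + b : a, b ∈ A}. With |A| = 8, there are |A|^2 = 64 ordered sum pairs; collecting distinct values, A + A = {-34, -27, -26, -20, -19, -18, -17, -13, -11, -10, -9, -6, -5, -4, -3, 0, 1, 2, 3, 4, 6, 8, 9, 10, 12, 16, 18, 22, 24, 30, 36}, so |A + A| = 31. Thus K = 31/8. For comparison, the minimum possible |A + A| over all 8-element sets is 2·8 − 1 = 15 (so min K = 15/8), attained only by arithmetic progressions.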